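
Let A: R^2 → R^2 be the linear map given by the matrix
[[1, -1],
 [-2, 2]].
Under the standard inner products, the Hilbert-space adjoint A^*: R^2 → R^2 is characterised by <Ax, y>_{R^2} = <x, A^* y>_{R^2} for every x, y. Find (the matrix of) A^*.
A^* = A^T =
[[1, -2],
 [-1, 2]]

For real matrices with standard dot products, the defining identity <Ax, y> = <x, A^* y> gives (Ax)^T y = x^T (A^*) y, i.e. x^T A^T y = x^T (A^*) y. Since this holds for all x, y, we must have A^* = A^T. Therefore
A^* =
[[1, -2],
 [-1, 2]].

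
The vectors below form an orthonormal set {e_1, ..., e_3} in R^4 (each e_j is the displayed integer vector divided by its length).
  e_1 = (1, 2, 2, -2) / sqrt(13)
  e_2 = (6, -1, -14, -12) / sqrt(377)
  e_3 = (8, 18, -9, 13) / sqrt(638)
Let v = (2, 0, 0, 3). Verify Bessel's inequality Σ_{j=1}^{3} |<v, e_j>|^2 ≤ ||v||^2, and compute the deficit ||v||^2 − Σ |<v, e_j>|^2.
Σ |<v, e_j>|^2 = 15/2; ||v||^2 = 13; deficit = 11/2

Write each e_j = u_j / sqrt(<u_j, u_j>) where u_j is the displayed integer vector. Then <v, e_j> = <v, u_j> / sqrt(<u_j, u_j>), so |<v, e_j>|^2 = <v, u_j>^2 / <u_j, u_j>.
Coefficients: <v, e_1> = -4/sqrt(13), <v, e_2> = -24/sqrt(377), <v, e_3> = 55/sqrt(638).
Square and sum: Σ |<v, e_j>|^2 = 15/2.
Compute ||v||^2 = v·v = 13.
Deficit = 13 − 15/2 = 11/2 ≥ 0, confirming Bessel's inequality. (The deficit equals ||v − Σ <v,e_j> e_j||^2, the squared distance from v to span{e_j}.)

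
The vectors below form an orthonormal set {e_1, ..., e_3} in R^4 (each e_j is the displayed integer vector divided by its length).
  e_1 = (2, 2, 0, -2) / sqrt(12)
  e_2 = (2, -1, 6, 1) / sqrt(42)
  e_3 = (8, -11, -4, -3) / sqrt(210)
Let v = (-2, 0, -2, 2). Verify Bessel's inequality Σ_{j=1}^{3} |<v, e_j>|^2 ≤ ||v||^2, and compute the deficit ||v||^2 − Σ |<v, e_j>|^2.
Σ |<v, e_j>|^2 = 164/15; ||v||^2 = 12; deficit = 16/15

Write each e_j = u_j / sqrt(<u_j, u_j>) where u_j is the displayed integer vector. Then <v, e_j> = <v, u_j> / sqrt(<u_j, u_j>), so |<v, e_j>|^2 = <v, u_j>^2 / <u_j, u_j>.
Coefficients: <v, e_1> = -8/sqrt(12), <v, e_2> = -14/sqrt(42), <v, e_3> = -14/sqrt(210).
Square and sum: Σ |<v, e_j>|^2 = 164/15.
Compute ||v||^2 = v·v = 12.
Deficit = 12 − 164/15 = 16/15 ≥ 0, confirming Bessel's inequality. (The deficit equals ||v − Σ <v,e_j> e_j||^2, the squared distance from v to span{e_j}.)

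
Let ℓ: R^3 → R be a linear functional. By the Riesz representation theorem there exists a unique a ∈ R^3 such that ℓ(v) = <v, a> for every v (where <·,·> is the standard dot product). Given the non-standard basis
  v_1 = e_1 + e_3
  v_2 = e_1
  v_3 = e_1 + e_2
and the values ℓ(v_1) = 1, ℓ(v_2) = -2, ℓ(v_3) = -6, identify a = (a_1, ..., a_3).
a = (-2, -4, 3)

Write a = (a_1, ..., a_3) in the standard basis. For each basis vector v_i, ℓ(v_i) = <v_i, a> is a linear equation in the a_j's. Collect the n equations into a matrix system V a = ℓ, where row i of V is v_i (expressed in the standard basis). Since V is invertible (lower-triangular with 1s on the diagonal, up to permutation), solve by back-substitution:
  V =
[[1, 0, 1],
 [1, 0, 0],
 [1, 1, 0]]
  V a = (1, -2, -6)
Solving gives a = (-2, -4, 3).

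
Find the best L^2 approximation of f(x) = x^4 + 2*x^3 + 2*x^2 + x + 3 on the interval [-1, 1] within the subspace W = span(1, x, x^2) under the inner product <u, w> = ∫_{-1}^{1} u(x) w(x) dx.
g(x) = 20*x^2/7 + 11*x/5 + 102/35

The best approximation g ∈ W is the orthogonal projection of f onto W. Writing g = a_0 + a_1 x + a_2 x^2, the coefficients solve the normal equations G · a = b where
  G_{ij} = <φ_i, φ_j> and b_i = <f, φ_i>, with φ_0 = 1, φ_1 = x, φ_2 = x^2.
G =
  [2, 0, 2/3]
  [0, 2/3, 0]
  [2/3, 0, 2/5],
b = (116/15, 22/15, 108/35).
Solving gives a_0 = 102/35, a_1 = 11/5, a_2 = 20/7, so
  g(x) = 20*x^2/7 + 11*x/5 + 102/35.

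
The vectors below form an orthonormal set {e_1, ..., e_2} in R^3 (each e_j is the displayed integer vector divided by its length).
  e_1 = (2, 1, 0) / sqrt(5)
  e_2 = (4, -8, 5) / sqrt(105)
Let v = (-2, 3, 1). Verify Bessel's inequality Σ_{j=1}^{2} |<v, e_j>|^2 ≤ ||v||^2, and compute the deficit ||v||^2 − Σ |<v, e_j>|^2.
Σ |<v, e_j>|^2 = 50/7; ||v||^2 = 14; deficit = 48/7

Write each e_j = u_j / sqrt(<u_j, u_j>) where u_j is the displayed integer vector. Then <v, e_j> = <v, u_j> / sqrt(<u_j, u_j>), so |<v, e_j>|^2 = <v, u_j>^2 / <u_j, u_j>.
Coefficients: <v, e_1> = -1/sqrt(5), <v, e_2> = -27/sqrt(105).
Square and sum: Σ |<v, e_j>|^2 = 50/7.
Compute ||v||^2 = v·v = 14.
Deficit = 14 − 50/7 = 48/7 ≥ 0, confirming Bessel's inequality. (The deficit equals ||v − Σ <v,e_j> e_j||^2, the squared distance from v to span{e_j}.)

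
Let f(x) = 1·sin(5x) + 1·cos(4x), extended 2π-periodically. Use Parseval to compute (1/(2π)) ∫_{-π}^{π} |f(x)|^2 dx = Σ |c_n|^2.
Σ |c_n|^2 = 1

Expand |f|^2 and use orthogonality of {sin(nx), cos(mx)} on [-π, π]:
  ∫_{-π}^{π} sin(nx)^2 dx = π, ∫ cos(mx)^2 dx = π, and cross terms integrate to 0.
So ∫_{-π}^{π} f(x)^2 dx = 1^2 · π + 1^2 · π = (1 + 1)π.
Divide by 2π: (1 + 1)/2 = 1.
By Parseval, this equals Σ |c_n|^2.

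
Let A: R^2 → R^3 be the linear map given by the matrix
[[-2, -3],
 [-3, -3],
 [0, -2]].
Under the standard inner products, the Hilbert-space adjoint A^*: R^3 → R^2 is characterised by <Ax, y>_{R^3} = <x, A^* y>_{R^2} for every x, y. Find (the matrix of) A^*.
A^* = A^T =
[[-2, -3, 0],
 [-3, -3, -2]]

For real matrices with standard dot products, the defining identity <Ax, y> = <x, A^* y> gives (Ax)^T y = x^T (A^*) y, i.e. x^T A^T y = x^T (A^*) y. Since this holds for all x, y, we must have A^* = A^T. Therefore
A^* =
[[-2, -3, 0],
 [-3, -3, -2]].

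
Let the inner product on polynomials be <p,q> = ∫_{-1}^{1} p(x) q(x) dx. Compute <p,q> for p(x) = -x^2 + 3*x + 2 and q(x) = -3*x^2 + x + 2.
<p,q> = 88/15

Expand the product: p(x)·q(x) = 3*x^4 - 10*x^3 - 5*x^2 + 8*x + 4.
∫_{-1}^{1} of each monomial x^k gives [2/(k+1) if k even, 0 if k odd]. Integrating term-by-term (or equivalently evaluating the antiderivative F(x) = 3*x^5/5 - 5*x^4/2 - 5*x^3/3 + 4*x^2 + 4*x at the endpoints):
  F(1) − F(−1) = 133/30 − (-43/30) = 88/15.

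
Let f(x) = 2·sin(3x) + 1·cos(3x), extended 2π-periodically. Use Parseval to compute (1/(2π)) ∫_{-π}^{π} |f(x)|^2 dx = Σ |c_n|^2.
Σ |c_n|^2 = 5/2

Expand |f|^2 and use orthogonality of {sin(nx), cos(mx)} on [-π, π]:
  ∫_{-π}^{π} sin(nx)^2 dx = π, ∫ cos(mx)^2 dx = π, and cross terms integrate to 0.
So ∫_{-π}^{π} f(x)^2 dx = 2^2 · π + 1^2 · π = (4 + 1)π.
Divide by 2π: (4 + 1)/2 = 5/2.
By Parseval, this equals Σ |c_n|^2.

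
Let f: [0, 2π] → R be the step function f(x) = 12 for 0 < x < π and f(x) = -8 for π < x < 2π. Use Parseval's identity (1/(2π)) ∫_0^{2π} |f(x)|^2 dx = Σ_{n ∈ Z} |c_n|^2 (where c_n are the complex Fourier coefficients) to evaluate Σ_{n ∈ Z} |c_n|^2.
Σ |c_n|^2 = 104

Parseval equates the L^2 energy of f (normalised by 1/(2π)) with the ℓ^2 sum of its Fourier coefficients: (1/(2π)) ∫_0^{2π} |f|^2 = Σ |c_n|^2.
Compute the left side: (1/(2π)) [∫_0^π 12^2 dx + ∫_π^{2π} (-8)^2 dx] = (1/(2π)) · (144π + 64π) = (144 + 64)/2 = 104.
So Σ_{n ∈ Z} |c_n|^2 = 104.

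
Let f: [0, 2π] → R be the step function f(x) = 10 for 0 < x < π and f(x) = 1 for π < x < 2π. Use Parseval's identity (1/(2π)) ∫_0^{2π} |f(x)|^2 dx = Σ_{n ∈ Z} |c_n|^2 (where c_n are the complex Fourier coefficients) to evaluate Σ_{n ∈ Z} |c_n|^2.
Σ |c_n|^2 = 101/2

Parseval equates the L^2 energy of f (normalised by 1/(2π)) with the ℓ^2 sum of its Fourier coefficients: (1/(2π)) ∫_0^{2π} |f|^2 = Σ |c_n|^2.
Compute the left side: (1/(2π)) [∫_0^π 10^2 dx + ∫_π^{2π} 1^2 dx] = (1/(2π)) · (100π + 1π) = (100 + 1)/2 = 101/2.
So Σ_{n ∈ Z} |c_n|^2 = 101/2.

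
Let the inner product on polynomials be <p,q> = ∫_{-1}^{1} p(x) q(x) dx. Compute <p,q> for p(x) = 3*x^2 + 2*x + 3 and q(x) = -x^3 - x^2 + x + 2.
<p,q> = 40/3

Expand the product: p(x)·q(x) = -3*x^5 - 5*x^4 - 2*x^3 + 5*x^2 + 7*x + 6.
∫_{-1}^{1} of each monomial x^k gives [2/(k+1) if k even, 0 if k odd]. Integrating term-by-term (or equivalently evaluating the antiderivative F(x) = -x^6/2 - x^5 - x^4/2 + 5*x^3/3 + 7*x^2/2 + 6*x at the endpoints):
  F(1) − F(−1) = 55/6 − (-25/6) = 40/3.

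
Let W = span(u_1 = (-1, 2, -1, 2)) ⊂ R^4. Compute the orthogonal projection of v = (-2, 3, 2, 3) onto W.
proj_W(v) = (-6/5, 12/5, -6/5, 12/5)

Set up U = [u_1 | ... | u_1] ∈ R^(4×1). The projector onto W = col(U) is P = U (U^T U)^(-1) U^T.
Compute U^T U =
  [10],
and U^T v = (12).
Solve U^T U · c = U^T v for the coefficients: c = (6/5). The projection is proj_W(v) = U c.
Check: (v - proj_W(v)) · u_1 = 0  (should be 0).
Result: proj_W(v) = (-6/5, 12/5, -6/5, 12/5).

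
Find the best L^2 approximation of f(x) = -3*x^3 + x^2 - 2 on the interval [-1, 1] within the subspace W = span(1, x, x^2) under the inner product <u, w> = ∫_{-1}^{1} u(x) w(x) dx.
g(x) = x^2 - 9*x/5 - 2

The best approximation g ∈ W is the orthogonal projection of f onto W. Writing g = a_0 + a_1 x + a_2 x^2, the coefficients solve the normal equations G · a = b where
  G_{ij} = <φ_i, φ_j> and b_i = <f, φ_i>, with φ_0 = 1, φ_1 = x, φ_2 = x^2.
G =
  [2, 0, 2/3]
  [0, 2/3, 0]
  [2/3, 0, 2/5],
b = (-10/3, -6/5, -14/15).
Solving gives a_0 = -2, a_1 = -9/5, a_2 = 1, so
  g(x) = x^2 - 9*x/5 - 2.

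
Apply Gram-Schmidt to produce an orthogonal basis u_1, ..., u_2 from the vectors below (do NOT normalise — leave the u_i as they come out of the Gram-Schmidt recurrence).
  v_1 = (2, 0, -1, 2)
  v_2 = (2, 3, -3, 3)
Orthogonal basis:
  u_1 = (2, 0, -1, 2)
  u_2 = (-8/9, 3, -14/9, 1/9)

Apply the Gram-Schmidt recurrence
  u_1 = v_1
  u_i = v_i − Σ_{j<i} ((v_i · u_j) / (u_j · u_j)) · u_j.

Step by step this gives:
  u_1 = (2, 0, -1, 2)
  u_2 = (-8/9, 3, -14/9, 1/9)

Orthogonality check:
  u_2 · u_1 = 0 (should be 0)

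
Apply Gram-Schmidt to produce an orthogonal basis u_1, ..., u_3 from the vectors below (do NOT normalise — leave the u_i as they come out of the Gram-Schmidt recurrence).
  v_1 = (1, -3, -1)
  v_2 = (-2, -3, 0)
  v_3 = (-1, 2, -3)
Orthogonal basis:
  u_1 = (1, -3, -1)
  u_2 = (-29/11, -12/11, 7/11)
  u_3 = (-51/47, 34/47, -153/47)

Apply the Gram-Schmidt recurrence
  u_1 = v_1
  u_i = v_i − Σ_{j<i} ((v_i · u_j) / (u_j · u_j)) · u_j.

Step by step this gives:
  u_1 = (1, -3, -1)
  u_2 = (-29/11, -12/11, 7/11)
  u_3 = (-51/47, 34/47, -153/47)

Orthogonality check:
  u_2 · u_1 = 0 (should be 0)
  u_3 · u_1 = 0 (should be 0)
  u_3 · u_2 = 0 (should be 0)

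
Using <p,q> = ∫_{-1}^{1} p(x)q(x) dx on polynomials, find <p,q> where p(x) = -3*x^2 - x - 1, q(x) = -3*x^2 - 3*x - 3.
<p,q> = 98/5

Expand the product: p(x)·q(x) = 9*x^4 + 12*x^3 + 15*x^2 + 6*x + 3.
∫_{-1}^{1} of each monomial x^k gives [2/(k+1) if k even, 0 if k odd]. Integrating term-by-term (or equivalently evaluating the antiderivative F(x) = 9*x^5/5 + 3*x^4 + 5*x^3 + 3*x^2 + 3*x at the endpoints):
  F(1) − F(−1) = 79/5 − (-19/5) = 98/5.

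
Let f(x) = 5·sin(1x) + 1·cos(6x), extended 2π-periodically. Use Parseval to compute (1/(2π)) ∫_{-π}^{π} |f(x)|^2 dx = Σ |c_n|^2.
Σ |c_n|^2 = 13

Expand |f|^2 and use orthogonality of {sin(nx), cos(mx)} on [-π, π]:
  ∫_{-π}^{π} sin(nx)^2 dx = π, ∫ cos(mx)^2 dx = π, and cross terms integrate to 0.
So ∫_{-π}^{π} f(x)^2 dx = 5^2 · π + 1^2 · π = (25 + 1)π.
Divide by 2π: (25 + 1)/2 = 13.
By Parseval, this equals Σ |c_n|^2.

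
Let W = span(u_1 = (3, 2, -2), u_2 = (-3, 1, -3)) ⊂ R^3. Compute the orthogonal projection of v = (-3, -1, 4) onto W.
proj_W(v) = (-417/161, -817/322, 991/322)

Set up U = [u_1 | ... | u_2] ∈ R^(3×2). The projector onto W = col(U) is P = U (U^T U)^(-1) U^T.
Compute U^T U =
  [17, -1]
  [-1, 19],
and U^T v = (-19, -4).
Solve U^T U · c = U^T v for the coefficients: c = (-365/322, -87/322). The projection is proj_W(v) = U c.
Check: (v - proj_W(v)) · u_1 = 0  (should be 0).
Check: (v - proj_W(v)) · u_2 = 0  (should be 0).
Result: proj_W(v) = (-417/161, -817/322, 991/322).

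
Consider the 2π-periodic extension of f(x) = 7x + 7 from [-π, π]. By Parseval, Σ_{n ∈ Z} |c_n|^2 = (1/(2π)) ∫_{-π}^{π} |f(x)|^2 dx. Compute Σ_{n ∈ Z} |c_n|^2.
Σ |c_n|^2 = 49π^2/3 + 49

Expand and integrate term by term over [-π, π]:
  ∫ (7x)^2 dx = 49·(2π^3/3); ∫ 2·7·(7)·x dx = 0 (odd integrand); ∫ 7^2 dx = 49·2π.
So (1/(2π)) ∫_{-π}^{π} (7x + 7)^2 dx = 49π^2/3 + 49 = 49π^2/3 + 49.
Parseval ⇒ Σ |c_n|^2 = 49π^2/3 + 49.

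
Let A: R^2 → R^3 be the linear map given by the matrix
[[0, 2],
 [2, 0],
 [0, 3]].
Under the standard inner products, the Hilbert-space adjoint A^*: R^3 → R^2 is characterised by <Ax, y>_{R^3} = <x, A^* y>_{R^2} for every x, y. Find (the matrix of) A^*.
A^* = A^T =
[[0, 2, 0],
 [2, 0, 3]]

For real matrices with standard dot products, the defining identity <Ax, y> = <x, A^* y> gives (Ax)^T y = x^T (A^*) y, i.e. x^T A^T y = x^T (A^*) y. Since this holds for all x, y, we must have A^* = A^T. Therefore
A^* =
[[0, 2, 0],
 [2, 0, 3]].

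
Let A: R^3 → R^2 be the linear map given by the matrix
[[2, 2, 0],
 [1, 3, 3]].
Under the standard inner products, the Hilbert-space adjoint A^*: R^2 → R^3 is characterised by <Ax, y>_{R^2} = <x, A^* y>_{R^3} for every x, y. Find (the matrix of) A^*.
A^* = A^T =
[[2, 1],
 [2, 3],
 [0, 3]]

For real matrices with standard dot products, the defining identity <Ax, y> = <x, A^* y> gives (Ax)^T y = x^T (A^*) y, i.e. x^T A^T y = x^T (A^*) y. Since this holds for all x, y, we must have A^* = A^T. Therefore
A^* =
[[2, 1],
 [2, 3],
 [0, 3]].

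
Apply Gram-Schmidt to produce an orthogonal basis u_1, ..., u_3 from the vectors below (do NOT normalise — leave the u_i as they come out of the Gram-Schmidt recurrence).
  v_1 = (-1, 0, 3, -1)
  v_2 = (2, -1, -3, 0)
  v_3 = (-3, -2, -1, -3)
Orthogonal basis:
  u_1 = (-1, 0, 3, -1)
  u_2 = (1, -1, 0, -1)
  u_3 = (-112/33, -4/3, -20/11, -68/33)

Apply the Gram-Schmidt recurrence
  u_1 = v_1
  u_i = v_i − Σ_{j<i} ((v_i · u_j) / (u_j · u_j)) · u_j.

Step by step this gives:
  u_1 = (-1, 0, 3, -1)
  u_2 = (1, -1, 0, -1)
  u_3 = (-112/33, -4/3, -20/11, -68/33)

Orthogonality check:
  u_2 · u_1 = 0 (should be 0)
  u_3 · u_1 = 0 (should be 0)
  u_3 · u_2 = 0 (should be 0)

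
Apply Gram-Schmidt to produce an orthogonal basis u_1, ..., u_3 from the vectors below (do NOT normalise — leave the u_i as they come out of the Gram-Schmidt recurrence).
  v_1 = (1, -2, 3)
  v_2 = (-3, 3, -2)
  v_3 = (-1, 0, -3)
Orthogonal basis:
  u_1 = (1, -2, 3)
  u_2 = (-27/14, 6/7, 17/14)
  u_3 = (-70/83, -98/83, -42/83)

Apply the Gram-Schmidt recurrence
  u_1 = v_1
  u_i = v_i − Σ_{j<i} ((v_i · u_j) / (u_j · u_j)) · u_j.

Step by step this gives:
  u_1 = (1, -2, 3)
  u_2 = (-27/14, 6/7, 17/14)
  u_3 = (-70/83, -98/83, -42/83)

Orthogonality check:
  u_2 · u_1 = 0 (should be 0)
  u_3 · u_1 = 0 (should be 0)
  u_3 · u_2 = 0 (should be 0)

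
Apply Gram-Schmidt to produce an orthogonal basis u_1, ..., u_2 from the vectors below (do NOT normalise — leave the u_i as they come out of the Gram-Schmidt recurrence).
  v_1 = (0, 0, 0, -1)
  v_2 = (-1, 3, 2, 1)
Orthogonal basis:
  u_1 = (0, 0, 0, -1)
  u_2 = (-1, 3, 2, 0)

Apply the Gram-Schmidt recurrence
  u_1 = v_1
  u_i = v_i − Σ_{j<i} ((v_i · u_j) / (u_j · u_j)) · u_j.

Step by step this gives:
  u_1 = (0, 0, 0, -1)
  u_2 = (-1, 3, 2, 0)

Orthogonality check:
  u_2 · u_1 = 0 (should be 0)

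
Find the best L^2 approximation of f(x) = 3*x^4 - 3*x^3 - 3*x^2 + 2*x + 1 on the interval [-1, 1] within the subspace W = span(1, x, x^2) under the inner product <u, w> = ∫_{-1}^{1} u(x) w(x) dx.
g(x) = -3*x^2/7 + x/5 + 26/35

The best approximation g ∈ W is the orthogonal projection of f onto W. Writing g = a_0 + a_1 x + a_2 x^2, the coefficients solve the normal equations G · a = b where
  G_{ij} = <φ_i, φ_j> and b_i = <f, φ_i>, with φ_0 = 1, φ_1 = x, φ_2 = x^2.
G =
  [2, 0, 2/3]
  [0, 2/3, 0]
  [2/3, 0, 2/5],
b = (6/5, 2/15, 34/105).
Solving gives a_0 = 26/35, a_1 = 1/5, a_2 = -3/7, so
  g(x) = -3*x^2/7 + x/5 + 26/35.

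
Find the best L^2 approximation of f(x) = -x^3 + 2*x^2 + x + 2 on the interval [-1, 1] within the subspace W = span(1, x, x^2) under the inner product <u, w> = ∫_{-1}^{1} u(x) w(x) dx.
g(x) = 2*x^2 + 2*x/5 + 2

The best approximation g ∈ W is the orthogonal projection of f onto W. Writing g = a_0 + a_1 x + a_2 x^2, the coefficients solve the normal equations G · a = b where
  G_{ij} = <φ_i, φ_j> and b_i = <f, φ_i>, with φ_0 = 1, φ_1 = x, φ_2 = x^2.
G =
  [2, 0, 2/3]
  [0, 2/3, 0]
  [2/3, 0, 2/5],
b = (16/3, 4/15, 32/15).
Solving gives a_0 = 2, a_1 = 2/5, a_2 = 2, so
  g(x) = 2*x^2 + 2*x/5 + 2.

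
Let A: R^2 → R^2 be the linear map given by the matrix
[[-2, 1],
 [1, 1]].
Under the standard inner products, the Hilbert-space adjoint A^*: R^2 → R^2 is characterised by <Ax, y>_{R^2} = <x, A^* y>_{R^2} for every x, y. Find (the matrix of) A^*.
A^* = A^T =
[[-2, 1],
 [1, 1]]

For real matrices with standard dot products, the defining identity <Ax, y> = <x, A^* y> gives (Ax)^T y = x^T (A^*) y, i.e. x^T A^T y = x^T (A^*) y. Since this holds for all x, y, we must have A^* = A^T. Therefore
A^* =
[[-2, 1],
 [1, 1]].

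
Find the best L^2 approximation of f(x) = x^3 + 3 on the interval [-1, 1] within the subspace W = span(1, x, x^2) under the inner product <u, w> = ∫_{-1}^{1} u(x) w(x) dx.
g(x) = 3*x/5 + 3

The best approximation g ∈ W is the orthogonal projection of f onto W. Writing g = a_0 + a_1 x + a_2 x^2, the coefficients solve the normal equations G · a = b where
  G_{ij} = <φ_i, φ_j> and b_i = <f, φ_i>, with φ_0 = 1, φ_1 = x, φ_2 = x^2.
G =
  [2, 0, 2/3]
  [0, 2/3, 0]
  [2/3, 0, 2/5],
b = (6, 2/5, 2).
Solving gives a_0 = 3, a_1 = 3/5, a_2 = 0, so
  g(x) = 3*x/5 + 3.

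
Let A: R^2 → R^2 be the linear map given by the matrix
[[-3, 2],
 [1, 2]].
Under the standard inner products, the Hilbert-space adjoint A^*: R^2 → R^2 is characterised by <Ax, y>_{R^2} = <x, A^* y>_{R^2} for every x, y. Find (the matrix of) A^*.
A^* = A^T =
[[-3, 1],
 [2, 2]]

For real matrices with standard dot products, the defining identity <Ax, y> = <x, A^* y> gives (Ax)^T y = x^T (A^*) y, i.e. x^T A^T y = x^T (A^*) y. Since this holds for all x, y, we must have A^* = A^T. Therefore
A^* =
[[-3, 1],
 [2, 2]].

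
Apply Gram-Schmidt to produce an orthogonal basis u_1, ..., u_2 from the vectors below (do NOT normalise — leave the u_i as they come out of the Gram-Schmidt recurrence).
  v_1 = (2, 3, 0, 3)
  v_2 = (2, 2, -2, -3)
Orthogonal basis:
  u_1 = (2, 3, 0, 3)
  u_2 = (21/11, 41/22, -2, -69/22)

Apply the Gram-Schmidt recurrence
  u_1 = v_1
  u_i = v_i − Σ_{j<i} ((v_i · u_j) / (u_j · u_j)) · u_j.

Step by step this gives:
  u_1 = (2, 3, 0, 3)
  u_2 = (21/11, 41/22, -2, -69/22)

Orthogonality check:
  u_2 · u_1 = 0 (should be 0)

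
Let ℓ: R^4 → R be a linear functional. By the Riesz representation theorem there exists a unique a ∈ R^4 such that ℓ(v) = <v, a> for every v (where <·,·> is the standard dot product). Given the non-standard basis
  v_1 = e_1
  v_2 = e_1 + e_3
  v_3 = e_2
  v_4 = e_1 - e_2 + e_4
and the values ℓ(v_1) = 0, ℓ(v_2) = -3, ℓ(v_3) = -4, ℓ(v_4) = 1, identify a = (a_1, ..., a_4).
a = (0, -4, -3, -3)

Write a = (a_1, ..., a_4) in the standard basis. For each basis vector v_i, ℓ(v_i) = <v_i, a> is a linear equation in the a_j's. Collect the n equations into a matrix system V a = ℓ, where row i of V is v_i (expressed in the standard basis). Since V is invertible (lower-triangular with 1s on the diagonal, up to permutation), solve by back-substitution:
  V =
[[1, 0, 0, 0],
 [1, 0, 1, 0],
 [0, 1, 0, 0],
 [1, -1, 0, 1]]
  V a = (0, -3, -4, 1)
Solving gives a = (0, -4, -3, -3).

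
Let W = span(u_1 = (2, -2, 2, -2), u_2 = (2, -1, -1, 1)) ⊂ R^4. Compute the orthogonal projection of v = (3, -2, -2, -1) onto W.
proj_W(v) = (83/27, -17/9, -13/27, 13/27)

Set up U = [u_1 | ... | u_2] ∈ R^(4×2). The projector onto W = col(U) is P = U (U^T U)^(-1) U^T.
Compute U^T U =
  [16, 2]
  [2, 7],
and U^T v = (8, 9).
Solve U^T U · c = U^T v for the coefficients: c = (19/54, 32/27). The projection is proj_W(v) = U c.
Check: (v - proj_W(v)) · u_1 = 0  (should be 0).
Check: (v - proj_W(v)) · u_2 = 0  (should be 0).
Result: proj_W(v) = (83/27, -17/9, -13/27, 13/27).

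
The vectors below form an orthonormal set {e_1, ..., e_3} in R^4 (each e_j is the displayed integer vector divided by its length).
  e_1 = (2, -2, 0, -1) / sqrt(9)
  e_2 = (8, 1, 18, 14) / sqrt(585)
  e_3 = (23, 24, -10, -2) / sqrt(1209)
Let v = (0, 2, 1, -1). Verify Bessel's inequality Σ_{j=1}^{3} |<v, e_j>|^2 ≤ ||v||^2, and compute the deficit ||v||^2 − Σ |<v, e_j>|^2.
Σ |<v, e_j>|^2 = 1109/465; ||v||^2 = 6; deficit = 1681/465

Write each e_j = u_j / sqrt(<u_j, u_j>) where u_j is the displayed integer vector. Then <v, e_j> = <v, u_j> / sqrt(<u_j, u_j>), so |<v, e_j>|^2 = <v, u_j>^2 / <u_j, u_j>.
Coefficients: <v, e_1> = -3/sqrt(9), <v, e_2> = 6/sqrt(585), <v, e_3> = 40/sqrt(1209).
Square and sum: Σ |<v, e_j>|^2 = 1109/465.
Compute ||v||^2 = v·v = 6.
Deficit = 6 − 1109/465 = 1681/465 ≥ 0, confirming Bessel's inequality. (The deficit equals ||v − Σ <v,e_j> e_j||^2, the squared distance from v to span{e_j}.)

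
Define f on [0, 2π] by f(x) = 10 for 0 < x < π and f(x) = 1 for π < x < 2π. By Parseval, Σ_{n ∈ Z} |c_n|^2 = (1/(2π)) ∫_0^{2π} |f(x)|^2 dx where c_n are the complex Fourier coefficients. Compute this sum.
Σ |c_n|^2 = 101/2

Parseval equates the L^2 energy of f (normalised by 1/(2π)) with the ℓ^2 sum of its Fourier coefficients: (1/(2π)) ∫_0^{2π} |f|^2 = Σ |c_n|^2.
Compute the left side: (1/(2π)) [∫_0^π 10^2 dx + ∫_π^{2π} 1^2 dx] = (1/(2π)) · (100π + 1π) = (100 + 1)/2 = 101/2.
So Σ_{n ∈ Z} |c_n|^2 = 101/2.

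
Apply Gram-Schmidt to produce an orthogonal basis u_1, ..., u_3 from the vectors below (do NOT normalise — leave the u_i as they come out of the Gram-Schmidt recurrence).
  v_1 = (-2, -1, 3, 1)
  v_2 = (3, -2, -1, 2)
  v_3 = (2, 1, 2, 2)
Orthogonal basis:
  u_1 = (-2, -1, 3, 1)
  u_2 = (7/3, -7/3, 0, 7/3)
  u_3 = (7/5, 11/5, 7/5, 4/5)

Apply the Gram-Schmidt recurrence
  u_1 = v_1
  u_i = v_i − Σ_{j<i} ((v_i · u_j) / (u_j · u_j)) · u_j.

Step by step this gives:
  u_1 = (-2, -1, 3, 1)
  u_2 = (7/3, -7/3, 0, 7/3)
  u_3 = (7/5, 11/5, 7/5, 4/5)

Orthogonality check:
  u_2 · u_1 = 0 (should be 0)
  u_3 · u_1 = 0 (should be 0)
  u_3 · u_2 = 0 (should be 0)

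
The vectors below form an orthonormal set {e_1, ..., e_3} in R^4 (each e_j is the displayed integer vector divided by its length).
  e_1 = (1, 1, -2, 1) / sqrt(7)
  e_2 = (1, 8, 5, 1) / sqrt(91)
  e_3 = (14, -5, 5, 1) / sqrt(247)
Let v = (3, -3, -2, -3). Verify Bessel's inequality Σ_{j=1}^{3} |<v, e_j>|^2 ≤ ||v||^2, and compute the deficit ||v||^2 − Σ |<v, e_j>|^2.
Σ |<v, e_j>|^2 = 393/19; ||v||^2 = 31; deficit = 196/19

Write each e_j = u_j / sqrt(<u_j, u_j>) where u_j is the displayed integer vector. Then <v, e_j> = <v, u_j> / sqrt(<u_j, u_j>), so |<v, e_j>|^2 = <v, u_j>^2 / <u_j, u_j>.
Coefficients: <v, e_1> = 1/sqrt(7), <v, e_2> = -34/sqrt(91), <v, e_3> = 44/sqrt(247).
Square and sum: Σ |<v, e_j>|^2 = 393/19.
Compute ||v||^2 = v·v = 31.
Deficit = 31 − 393/19 = 196/19 ≥ 0, confirming Bessel's inequality. (The deficit equals ||v − Σ <v,e_j> e_j||^2, the squared distance from v to span{e_j}.)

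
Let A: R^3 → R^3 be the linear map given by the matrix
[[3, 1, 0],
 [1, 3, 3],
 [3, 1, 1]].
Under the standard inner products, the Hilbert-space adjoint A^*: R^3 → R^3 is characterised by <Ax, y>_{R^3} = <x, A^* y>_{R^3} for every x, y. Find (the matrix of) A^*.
A^* = A^T =
[[3, 1, 3],
 [1, 3, 1],
 [0, 3, 1]]

For real matrices with standard dot products, the defining identity <Ax, y> = <x, A^* y> gives (Ax)^T y = x^T (A^*) y, i.e. x^T A^T y = x^T (A^*) y. Since this holds for all x, y, we must have A^* = A^T. Therefore
A^* =
[[3, 1, 3],
 [1, 3, 1],
 [0, 3, 1]].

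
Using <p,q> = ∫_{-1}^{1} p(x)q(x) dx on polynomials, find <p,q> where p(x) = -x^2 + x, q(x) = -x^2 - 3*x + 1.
<p,q> = -34/15

Expand the product: p(x)·q(x) = x^4 + 2*x^3 - 4*x^2 + x.
∫_{-1}^{1} of each monomial x^k gives [2/(k+1) if k even, 0 if k odd]. Integrating term-by-term (or equivalently evaluating the antiderivative F(x) = x^5/5 + x^4/2 - 4*x^3/3 + x^2/2 at the endpoints):
  F(1) − F(−1) = -2/15 − (32/15) = -34/15.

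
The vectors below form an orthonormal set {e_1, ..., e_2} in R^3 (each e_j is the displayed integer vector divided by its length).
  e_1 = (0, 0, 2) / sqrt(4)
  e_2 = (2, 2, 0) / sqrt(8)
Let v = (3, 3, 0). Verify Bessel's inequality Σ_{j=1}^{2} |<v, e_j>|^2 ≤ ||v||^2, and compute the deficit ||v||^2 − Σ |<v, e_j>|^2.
Σ |<v, e_j>|^2 = 18; ||v||^2 = 18; deficit = 0

Write each e_j = u_j / sqrt(<u_j, u_j>) where u_j is the displayed integer vector. Then <v, e_j> = <v, u_j> / sqrt(<u_j, u_j>), so |<v, e_j>|^2 = <v, u_j>^2 / <u_j, u_j>.
Coefficients: <v, e_1> = 0/sqrt(4), <v, e_2> = 12/sqrt(8).
Square and sum: Σ |<v, e_j>|^2 = 18.
Compute ||v||^2 = v·v = 18.
Deficit = 18 − 18 = 0 ≥ 0, confirming Bessel's inequality. (The deficit equals ||v − Σ <v,e_j> e_j||^2, the squared distance from v to span{e_j}.)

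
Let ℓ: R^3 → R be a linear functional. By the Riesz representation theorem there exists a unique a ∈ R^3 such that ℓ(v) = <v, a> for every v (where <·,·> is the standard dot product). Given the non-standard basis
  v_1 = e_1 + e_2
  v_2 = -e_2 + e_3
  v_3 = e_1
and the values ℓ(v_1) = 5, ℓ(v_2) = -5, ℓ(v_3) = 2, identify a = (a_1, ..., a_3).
a = (2, 3, -2)

Write a = (a_1, ..., a_3) in the standard basis. For each basis vector v_i, ℓ(v_i) = <v_i, a> is a linear equation in the a_j's. Collect the n equations into a matrix system V a = ℓ, where row i of V is v_i (expressed in the standard basis). Since V is invertible (lower-triangular with 1s on the diagonal, up to permutation), solve by back-substitution:
  V =
[[1, 1, 0],
 [0, -1, 1],
 [1, 0, 0]]
  V a = (5, -5, 2)
Solving gives a = (2, 3, -2).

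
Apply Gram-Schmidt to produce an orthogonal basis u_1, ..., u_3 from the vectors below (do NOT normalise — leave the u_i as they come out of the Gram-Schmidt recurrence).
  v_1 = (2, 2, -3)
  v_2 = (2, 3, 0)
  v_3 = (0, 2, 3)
Orthogonal basis:
  u_1 = (2, 2, -3)
  u_2 = (14/17, 31/17, 30/17)
  u_3 = (-54/121, 36/121, -12/121)

Apply the Gram-Schmidt recurrence
  u_1 = v_1
  u_i = v_i − Σ_{j<i} ((v_i · u_j) / (u_j · u_j)) · u_j.

Step by step this gives:
  u_1 = (2, 2, -3)
  u_2 = (14/17, 31/17, 30/17)
  u_3 = (-54/121, 36/121, -12/121)

Orthogonality check:
  u_2 · u_1 = 0 (should be 0)
  u_3 · u_1 = 0 (should be 0)
  u_3 · u_2 = 0 (should be 0)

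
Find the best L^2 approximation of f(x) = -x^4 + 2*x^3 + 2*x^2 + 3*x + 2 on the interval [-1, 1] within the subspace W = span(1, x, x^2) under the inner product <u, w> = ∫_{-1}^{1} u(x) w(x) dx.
g(x) = 8*x^2/7 + 21*x/5 + 73/35

The best approximation g ∈ W is the orthogonal projection of f onto W. Writing g = a_0 + a_1 x + a_2 x^2, the coefficients solve the normal equations G · a = b where
  G_{ij} = <φ_i, φ_j> and b_i = <f, φ_i>, with φ_0 = 1, φ_1 = x, φ_2 = x^2.
G =
  [2, 0, 2/3]
  [0, 2/3, 0]
  [2/3, 0, 2/5],
b = (74/15, 14/5, 194/105).
Solving gives a_0 = 73/35, a_1 = 21/5, a_2 = 8/7, so
  g(x) = 8*x^2/7 + 21*x/5 + 73/35.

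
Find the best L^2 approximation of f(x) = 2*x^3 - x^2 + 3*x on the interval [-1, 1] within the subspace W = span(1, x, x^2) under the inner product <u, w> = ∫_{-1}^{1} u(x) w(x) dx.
g(x) = -x^2 + 21*x/5

The best approximation g ∈ W is the orthogonal projection of f onto W. Writing g = a_0 + a_1 x + a_2 x^2, the coefficients solve the normal equations G · a = b where
  G_{ij} = <φ_i, φ_j> and b_i = <f, φ_i>, with φ_0 = 1, φ_1 = x, φ_2 = x^2.
G =
  [2, 0, 2/3]
  [0, 2/3, 0]
  [2/3, 0, 2/5],
b = (-2/3, 14/5, -2/5).
Solving gives a_0 = 0, a_1 = 21/5, a_2 = -1, so
  g(x) = -x^2 + 21*x/5.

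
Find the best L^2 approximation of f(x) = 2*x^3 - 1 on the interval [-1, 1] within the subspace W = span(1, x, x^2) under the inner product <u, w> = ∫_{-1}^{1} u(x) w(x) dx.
g(x) = 6*x/5 - 1

The best approximation g ∈ W is the orthogonal projection of f onto W. Writing g = a_0 + a_1 x + a_2 x^2, the coefficients solve the normal equations G · a = b where
  G_{ij} = <φ_i, φ_j> and b_i = <f, φ_i>, with φ_0 = 1, φ_1 = x, φ_2 = x^2.
G =
  [2, 0, 2/3]
  [0, 2/3, 0]
  [2/3, 0, 2/5],
b = (-2, 4/5, -2/3).
Solving gives a_0 = -1, a_1 = 6/5, a_2 = 0, so
  g(x) = 6*x/5 - 1.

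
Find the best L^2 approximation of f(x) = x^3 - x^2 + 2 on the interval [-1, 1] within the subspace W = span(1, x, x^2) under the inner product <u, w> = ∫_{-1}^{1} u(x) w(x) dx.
g(x) = -x^2 + 3*x/5 + 2

The best approximation g ∈ W is the orthogonal projection of f onto W. Writing g = a_0 + a_1 x + a_2 x^2, the coefficients solve the normal equations G · a = b where
  G_{ij} = <φ_i, φ_j> and b_i = <f, φ_i>, with φ_0 = 1, φ_1 = x, φ_2 = x^2.
G =
  [2, 0, 2/3]
  [0, 2/3, 0]
  [2/3, 0, 2/5],
b = (10/3, 2/5, 14/15).
Solving gives a_0 = 2, a_1 = 3/5, a_2 = -1, so
  g(x) = -x^2 + 3*x/5 + 2.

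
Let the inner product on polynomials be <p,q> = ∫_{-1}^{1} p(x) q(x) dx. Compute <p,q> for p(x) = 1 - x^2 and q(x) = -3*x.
<p,q> = 0

Expand the product: p(x)·q(x) = 3*x^3 - 3*x.
∫_{-1}^{1} of each monomial x^k gives [2/(k+1) if k even, 0 if k odd]. Integrating term-by-term (or equivalently evaluating the antiderivative F(x) = 3*x^4/4 - 3*x^2/2 at the endpoints):
  F(1) − F(−1) = -3/4 − (-3/4) = 0.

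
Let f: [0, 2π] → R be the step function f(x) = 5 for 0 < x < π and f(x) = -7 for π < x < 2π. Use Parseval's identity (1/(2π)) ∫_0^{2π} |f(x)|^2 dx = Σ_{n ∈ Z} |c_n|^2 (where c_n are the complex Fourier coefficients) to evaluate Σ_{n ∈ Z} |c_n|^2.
Σ |c_n|^2 = 37

Parseval equates the L^2 energy of f (normalised by 1/(2π)) with the ℓ^2 sum of its Fourier coefficients: (1/(2π)) ∫_0^{2π} |f|^2 = Σ |c_n|^2.
Compute the left side: (1/(2π)) [∫_0^π 5^2 dx + ∫_π^{2π} (-7)^2 dx] = (1/(2π)) · (25π + 49π) = (25 + 49)/2 = 37.
So Σ_{n ∈ Z} |c_n|^2 = 37.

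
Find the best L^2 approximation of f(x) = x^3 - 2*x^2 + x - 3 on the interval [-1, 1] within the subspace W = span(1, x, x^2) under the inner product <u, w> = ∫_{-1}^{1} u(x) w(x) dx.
g(x) = -2*x^2 + 8*x/5 - 3

The best approximation g ∈ W is the orthogonal projection of f onto W. Writing g = a_0 + a_1 x + a_2 x^2, the coefficients solve the normal equations G · a = b where
  G_{ij} = <φ_i, φ_j> and b_i = <f, φ_i>, with φ_0 = 1, φ_1 = x, φ_2 = x^2.
G =
  [2, 0, 2/3]
  [0, 2/3, 0]
  [2/3, 0, 2/5],
b = (-22/3, 16/15, -14/5).
Solving gives a_0 = -3, a_1 = 8/5, a_2 = -2, so
  g(x) = -2*x^2 + 8*x/5 - 3.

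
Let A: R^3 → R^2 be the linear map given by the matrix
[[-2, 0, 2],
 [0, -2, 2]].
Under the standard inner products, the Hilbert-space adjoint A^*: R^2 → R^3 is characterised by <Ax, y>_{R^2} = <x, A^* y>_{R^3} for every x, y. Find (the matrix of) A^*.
A^* = A^T =
[[-2, 0],
 [0, -2],
 [2, 2]]

For real matrices with standard dot products, the defining identity <Ax, y> = <x, A^* y> gives (Ax)^T y = x^T (A^*) y, i.e. x^T A^T y = x^T (A^*) y. Since this holds for all x, y, we must have A^* = A^T. Therefore
A^* =
[[-2, 0],
 [0, -2],
 [2, 2]].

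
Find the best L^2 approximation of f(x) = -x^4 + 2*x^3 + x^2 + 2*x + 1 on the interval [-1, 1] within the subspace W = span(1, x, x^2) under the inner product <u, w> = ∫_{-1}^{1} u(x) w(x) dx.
g(x) = x^2/7 + 16*x/5 + 38/35

The best approximation g ∈ W is the orthogonal projection of f onto W. Writing g = a_0 + a_1 x + a_2 x^2, the coefficients solve the normal equations G · a = b where
  G_{ij} = <φ_i, φ_j> and b_i = <f, φ_i>, with φ_0 = 1, φ_1 = x, φ_2 = x^2.
G =
  [2, 0, 2/3]
  [0, 2/3, 0]
  [2/3, 0, 2/5],
b = (34/15, 32/15, 82/105).
Solving gives a_0 = 38/35, a_1 = 16/5, a_2 = 1/7, so
  g(x) = x^2/7 + 16*x/5 + 38/35.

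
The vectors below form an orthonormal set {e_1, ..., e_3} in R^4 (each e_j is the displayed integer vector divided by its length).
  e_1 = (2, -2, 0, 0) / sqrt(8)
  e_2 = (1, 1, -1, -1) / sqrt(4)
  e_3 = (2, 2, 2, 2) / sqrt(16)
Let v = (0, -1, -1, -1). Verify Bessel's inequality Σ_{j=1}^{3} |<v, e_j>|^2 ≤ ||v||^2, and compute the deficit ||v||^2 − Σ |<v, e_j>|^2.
Σ |<v, e_j>|^2 = 3; ||v||^2 = 3; deficit = 0

Write each e_j = u_j / sqrt(<u_j, u_j>) where u_j is the displayed integer vector. Then <v, e_j> = <v, u_j> / sqrt(<u_j, u_j>), so |<v, e_j>|^2 = <v, u_j>^2 / <u_j, u_j>.
Coefficients: <v, e_1> = 2/sqrt(8), <v, e_2> = 1/sqrt(4), <v, e_3> = -6/sqrt(16).
Square and sum: Σ |<v, e_j>|^2 = 3.
Compute ||v||^2 = v·v = 3.
Deficit = 3 − 3 = 0 ≥ 0, confirming Bessel's inequality. (The deficit equals ||v − Σ <v,e_j> e_j||^2, the squared distance from v to span{e_j}.)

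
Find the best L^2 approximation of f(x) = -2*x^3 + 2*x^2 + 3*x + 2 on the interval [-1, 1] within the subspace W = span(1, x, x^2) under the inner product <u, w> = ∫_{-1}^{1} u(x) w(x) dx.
g(x) = 2*x^2 + 9*x/5 + 2

The best approximation g ∈ W is the orthogonal projection of f onto W. Writing g = a_0 + a_1 x + a_2 x^2, the coefficients solve the normal equations G · a = b where
  G_{ij} = <φ_i, φ_j> and b_i = <f, φ_i>, with φ_0 = 1, φ_1 = x, φ_2 = x^2.
G =
  [2, 0, 2/3]
  [0, 2/3, 0]
  [2/3, 0, 2/5],
b = (16/3, 6/5, 32/15).
Solving gives a_0 = 2, a_1 = 9/5, a_2 = 2, so
  g(x) = 2*x^2 + 9*x/5 + 2.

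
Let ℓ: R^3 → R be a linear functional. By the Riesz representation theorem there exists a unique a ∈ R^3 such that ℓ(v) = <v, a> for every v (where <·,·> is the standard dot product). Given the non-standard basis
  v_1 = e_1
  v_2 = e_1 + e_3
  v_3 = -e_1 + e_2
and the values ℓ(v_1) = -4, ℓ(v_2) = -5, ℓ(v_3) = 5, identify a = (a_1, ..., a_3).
a = (-4, 1, -1)

Write a = (a_1, ..., a_3) in the standard basis. For each basis vector v_i, ℓ(v_i) = <v_i, a> is a linear equation in the a_j's. Collect the n equations into a matrix system V a = ℓ, where row i of V is v_i (expressed in the standard basis). Since V is invertible (lower-triangular with 1s on the diagonal, up to permutation), solve by back-substitution:
  V =
[[1, 0, 0],
 [1, 0, 1],
 [-1, 1, 0]]
  V a = (-4, -5, 5)
Solving gives a = (-4, 1, -1).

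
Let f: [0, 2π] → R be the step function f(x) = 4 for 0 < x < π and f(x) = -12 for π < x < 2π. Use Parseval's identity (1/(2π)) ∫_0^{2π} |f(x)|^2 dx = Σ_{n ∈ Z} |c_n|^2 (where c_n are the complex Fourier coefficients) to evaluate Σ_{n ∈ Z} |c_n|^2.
Σ |c_n|^2 = 80

Parseval equates the L^2 energy of f (normalised by 1/(2π)) with the ℓ^2 sum of its Fourier coefficients: (1/(2π)) ∫_0^{2π} |f|^2 = Σ |c_n|^2.
Compute the left side: (1/(2π)) [∫_0^π 4^2 dx + ∫_π^{2π} (-12)^2 dx] = (1/(2π)) · (16π + 144π) = (16 + 144)/2 = 80.
So Σ_{n ∈ Z} |c_n|^2 = 80.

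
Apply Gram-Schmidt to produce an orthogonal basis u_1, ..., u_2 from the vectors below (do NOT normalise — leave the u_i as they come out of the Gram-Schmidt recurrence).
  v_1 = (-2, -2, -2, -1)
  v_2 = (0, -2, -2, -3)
Orthogonal basis:
  u_1 = (-2, -2, -2, -1)
  u_2 = (22/13, -4/13, -4/13, -28/13)

Apply the Gram-Schmidt recurrence
  u_1 = v_1
  u_i = v_i − Σ_{j<i} ((v_i · u_j) / (u_j · u_j)) · u_j.

Step by step this gives:
  u_1 = (-2, -2, -2, -1)
  u_2 = (22/13, -4/13, -4/13, -28/13)

Orthogonality check:
  u_2 · u_1 = 0 (should be 0)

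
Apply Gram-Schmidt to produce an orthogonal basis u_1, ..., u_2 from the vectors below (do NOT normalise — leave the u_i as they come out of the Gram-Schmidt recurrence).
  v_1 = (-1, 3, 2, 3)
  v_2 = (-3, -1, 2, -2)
Orthogonal basis:
  u_1 = (-1, 3, 2, 3)
  u_2 = (-71/23, -17/23, 50/23, -40/23)

Apply the Gram-Schmidt recurrence
  u_1 = v_1
  u_i = v_i − Σ_{j<i} ((v_i · u_j) / (u_j · u_j)) · u_j.

Step by step this gives:
  u_1 = (-1, 3, 2, 3)
  u_2 = (-71/23, -17/23, 50/23, -40/23)

Orthogonality check:
  u_2 · u_1 = 0 (should be 0)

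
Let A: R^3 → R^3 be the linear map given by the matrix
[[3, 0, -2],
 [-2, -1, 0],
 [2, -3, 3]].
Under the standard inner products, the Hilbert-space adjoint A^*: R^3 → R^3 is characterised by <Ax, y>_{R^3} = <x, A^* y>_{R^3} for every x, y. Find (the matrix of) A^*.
A^* = A^T =
[[3, -2, 2],
 [0, -1, -3],
 [-2, 0, 3]]

For real matrices with standard dot products, the defining identity <Ax, y> = <x, A^* y> gives (Ax)^T y = x^T (A^*) y, i.e. x^T A^T y = x^T (A^*) y. Since this holds for all x, y, we must have A^* = A^T. Therefore
A^* =
[[3, -2, 2],
 [0, -1, -3],
 [-2, 0, 3]].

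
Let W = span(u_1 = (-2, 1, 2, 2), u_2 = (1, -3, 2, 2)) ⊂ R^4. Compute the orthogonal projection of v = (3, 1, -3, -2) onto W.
proj_W(v) = (79/45, 1/15, -26/9, -26/9)

Set up U = [u_1 | ... | u_2] ∈ R^(4×2). The projector onto W = col(U) is P = U (U^T U)^(-1) U^T.
Compute U^T U =
  [13, 3]
  [3, 18],
and U^T v = (-15, -10).
Solve U^T U · c = U^T v for the coefficients: c = (-16/15, -17/45). The projection is proj_W(v) = U c.
Check: (v - proj_W(v)) · u_1 = 0  (should be 0).
Check: (v - proj_W(v)) · u_2 = 0  (should be 0).
Result: proj_W(v) = (79/45, 1/15, -26/9, -26/9).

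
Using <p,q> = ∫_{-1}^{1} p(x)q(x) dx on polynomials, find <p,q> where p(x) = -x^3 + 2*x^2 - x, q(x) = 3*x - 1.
<p,q> = -68/15

Expand the product: p(x)·q(x) = -3*x^4 + 7*x^3 - 5*x^2 + x.
∫_{-1}^{1} of each monomial x^k gives [2/(k+1) if k even, 0 if k odd]. Integrating term-by-term (or equivalently evaluating the antiderivative F(x) = -3*x^5/5 + 7*x^4/4 - 5*x^3/3 + x^2/2 at the endpoints):
  F(1) − F(−1) = -1/60 − (271/60) = -68/15.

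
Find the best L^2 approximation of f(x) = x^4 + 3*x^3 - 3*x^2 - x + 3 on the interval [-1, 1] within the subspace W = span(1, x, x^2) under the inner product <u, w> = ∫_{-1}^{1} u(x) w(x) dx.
g(x) = -15*x^2/7 + 4*x/5 + 102/35

The best approximation g ∈ W is the orthogonal projection of f onto W. Writing g = a_0 + a_1 x + a_2 x^2, the coefficients solve the normal equations G · a = b where
  G_{ij} = <φ_i, φ_j> and b_i = <f, φ_i>, with φ_0 = 1, φ_1 = x, φ_2 = x^2.
G =
  [2, 0, 2/3]
  [0, 2/3, 0]
  [2/3, 0, 2/5],
b = (22/5, 8/15, 38/35).
Solving gives a_0 = 102/35, a_1 = 4/5, a_2 = -15/7, so
  g(x) = -15*x^2/7 + 4*x/5 + 102/35.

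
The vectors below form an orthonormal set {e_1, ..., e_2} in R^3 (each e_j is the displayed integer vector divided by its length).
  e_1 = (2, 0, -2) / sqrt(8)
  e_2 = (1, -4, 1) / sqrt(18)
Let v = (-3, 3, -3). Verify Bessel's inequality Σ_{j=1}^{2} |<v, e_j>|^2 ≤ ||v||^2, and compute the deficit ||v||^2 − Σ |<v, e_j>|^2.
Σ |<v, e_j>|^2 = 18; ||v||^2 = 27; deficit = 9

Write each e_j = u_j / sqrt(<u_j, u_j>) where u_j is the displayed integer vector. Then <v, e_j> = <v, u_j> / sqrt(<u_j, u_j>), so |<v, e_j>|^2 = <v, u_j>^2 / <u_j, u_j>.
Coefficients: <v, e_1> = 0/sqrt(8), <v, e_2> = -18/sqrt(18).
Square and sum: Σ |<v, e_j>|^2 = 18.
Compute ||v||^2 = v·v = 27.
Deficit = 27 − 18 = 9 ≥ 0, confirming Bessel's inequality. (The deficit equals ||v − Σ <v,e_j> e_j||^2, the squared distance from v to span{e_j}.)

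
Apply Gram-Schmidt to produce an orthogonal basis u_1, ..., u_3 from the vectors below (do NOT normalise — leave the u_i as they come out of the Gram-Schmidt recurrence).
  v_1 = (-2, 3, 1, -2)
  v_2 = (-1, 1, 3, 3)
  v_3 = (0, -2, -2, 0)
Orthogonal basis:
  u_1 = (-2, 3, 1, -2)
  u_2 = (-7/9, 2/3, 26/9, 29/9)
  u_3 = (-104/89, -38/89, -46/89, 24/89)

Apply the Gram-Schmidt recurrence
  u_1 = v_1
  u_i = v_i − Σ_{j<i} ((v_i · u_j) / (u_j · u_j)) · u_j.

Step by step this gives:
  u_1 = (-2, 3, 1, -2)
  u_2 = (-7/9, 2/3, 26/9, 29/9)
  u_3 = (-104/89, -38/89, -46/89, 24/89)

Orthogonality check:
  u_2 · u_1 = 0 (should be 0)
  u_3 · u_1 = 0 (should be 0)
  u_3 · u_2 = 0 (should be 0)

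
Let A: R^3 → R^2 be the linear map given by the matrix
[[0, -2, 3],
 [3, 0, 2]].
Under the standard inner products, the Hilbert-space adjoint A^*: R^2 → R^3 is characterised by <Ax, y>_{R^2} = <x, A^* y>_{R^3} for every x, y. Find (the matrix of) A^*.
A^* = A^T =
[[0, 3],
 [-2, 0],
 [3, 2]]

For real matrices with standard dot products, the defining identity <Ax, y> = <x, A^* y> gives (Ax)^T y = x^T (A^*) y, i.e. x^T A^T y = x^T (A^*) y. Since this holds for all x, y, we must have A^* = A^T. Therefore
A^* =
[[0, 3],
 [-2, 0],
 [3, 2]].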